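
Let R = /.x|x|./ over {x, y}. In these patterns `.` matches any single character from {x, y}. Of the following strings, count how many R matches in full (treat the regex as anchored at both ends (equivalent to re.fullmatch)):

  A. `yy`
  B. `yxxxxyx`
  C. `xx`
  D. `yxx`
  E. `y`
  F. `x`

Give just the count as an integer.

A. `yy` → no match
B. `yxxxxyx` → no match
C. `xx` → match
D. `yxx` → no match
E. `y` → match
F. `x` → match
Total matched: 3

3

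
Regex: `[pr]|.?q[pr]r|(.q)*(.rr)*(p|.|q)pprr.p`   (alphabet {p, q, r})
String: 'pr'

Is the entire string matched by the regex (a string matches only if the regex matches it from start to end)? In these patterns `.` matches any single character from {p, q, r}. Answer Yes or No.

No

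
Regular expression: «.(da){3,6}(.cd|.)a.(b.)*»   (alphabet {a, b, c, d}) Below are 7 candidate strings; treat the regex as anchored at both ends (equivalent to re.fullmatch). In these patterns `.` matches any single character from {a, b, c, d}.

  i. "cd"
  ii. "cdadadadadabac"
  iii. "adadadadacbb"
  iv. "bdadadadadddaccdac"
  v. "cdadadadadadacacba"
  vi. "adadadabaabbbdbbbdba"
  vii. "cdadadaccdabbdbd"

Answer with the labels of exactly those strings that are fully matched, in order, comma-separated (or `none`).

ii, iii, v, vi, vii

i → no match
ii → match
iii → match
iv → no match
v → match
vi → match
vii → match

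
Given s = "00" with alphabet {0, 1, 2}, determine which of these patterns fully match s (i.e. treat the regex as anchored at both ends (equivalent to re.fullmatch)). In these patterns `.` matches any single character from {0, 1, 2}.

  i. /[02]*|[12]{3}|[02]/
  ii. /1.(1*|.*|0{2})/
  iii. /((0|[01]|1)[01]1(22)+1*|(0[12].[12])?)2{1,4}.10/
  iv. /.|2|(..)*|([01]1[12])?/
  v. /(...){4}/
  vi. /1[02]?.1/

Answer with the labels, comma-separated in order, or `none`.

i → match
ii → no match — must start with "1"
iii → no match — must end with "10"
iv → match
v → no match
vi → no match — must start with "1"

i, iv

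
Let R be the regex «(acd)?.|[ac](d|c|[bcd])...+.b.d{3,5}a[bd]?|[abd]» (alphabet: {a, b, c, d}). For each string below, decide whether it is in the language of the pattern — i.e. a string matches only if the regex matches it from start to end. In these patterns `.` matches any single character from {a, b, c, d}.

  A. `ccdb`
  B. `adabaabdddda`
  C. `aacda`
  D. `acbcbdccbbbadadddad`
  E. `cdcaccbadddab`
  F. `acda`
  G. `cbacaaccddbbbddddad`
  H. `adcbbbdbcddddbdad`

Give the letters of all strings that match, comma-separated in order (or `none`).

B, E, F, G

A → no match
B → match
C → no match
D → no match
E → match
F → match
G → match
H → no match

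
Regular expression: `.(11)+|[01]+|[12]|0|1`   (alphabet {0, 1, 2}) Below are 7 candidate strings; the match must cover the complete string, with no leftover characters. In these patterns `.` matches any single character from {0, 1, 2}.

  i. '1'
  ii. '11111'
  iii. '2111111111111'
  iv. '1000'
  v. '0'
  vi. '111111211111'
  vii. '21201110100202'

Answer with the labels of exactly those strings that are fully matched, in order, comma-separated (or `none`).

i, ii, iii, iv, v

i → match
ii → match
iii → match
iv → match
v → match
vi → no match
vii → no match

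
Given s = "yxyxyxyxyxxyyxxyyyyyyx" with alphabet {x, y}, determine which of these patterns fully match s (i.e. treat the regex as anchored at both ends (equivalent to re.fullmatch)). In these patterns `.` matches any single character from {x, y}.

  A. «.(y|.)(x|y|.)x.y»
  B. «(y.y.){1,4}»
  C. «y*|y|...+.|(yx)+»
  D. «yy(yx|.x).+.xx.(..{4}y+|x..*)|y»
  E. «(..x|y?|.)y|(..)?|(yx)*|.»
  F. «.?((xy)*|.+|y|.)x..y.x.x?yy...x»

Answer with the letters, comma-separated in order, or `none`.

A → no match — must end with "y"
B → no match
C → match
D → no match
E → no match
F → match

C, F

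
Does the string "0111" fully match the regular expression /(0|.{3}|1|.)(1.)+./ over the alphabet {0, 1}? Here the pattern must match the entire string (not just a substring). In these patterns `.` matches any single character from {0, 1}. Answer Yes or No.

Yes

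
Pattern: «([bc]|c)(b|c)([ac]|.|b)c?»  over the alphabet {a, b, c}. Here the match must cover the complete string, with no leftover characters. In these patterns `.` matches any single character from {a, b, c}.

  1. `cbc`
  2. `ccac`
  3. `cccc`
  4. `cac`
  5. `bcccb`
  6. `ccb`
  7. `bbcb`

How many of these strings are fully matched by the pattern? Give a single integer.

4

1. `cbc` → match
2. `ccac` → match
3. `cccc` → match
4. `cac` → no match
5. `bcccb` → no match
6. `ccb` → match
7. `bbcb` → no match
Total matched: 4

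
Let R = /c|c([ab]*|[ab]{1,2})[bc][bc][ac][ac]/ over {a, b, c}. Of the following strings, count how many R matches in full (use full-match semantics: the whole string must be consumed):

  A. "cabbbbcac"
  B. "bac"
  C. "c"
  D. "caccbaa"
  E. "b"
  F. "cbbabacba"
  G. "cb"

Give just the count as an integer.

A. "cabbbbcac" → match
B. "bac" → no match — must start with "c"
C. "c" → match
D. "caccbaa" → no match
E. "b" → no match — must start with "c"
F. "cbbabacba" → no match
G. "cb" → no match
Total matched: 2

2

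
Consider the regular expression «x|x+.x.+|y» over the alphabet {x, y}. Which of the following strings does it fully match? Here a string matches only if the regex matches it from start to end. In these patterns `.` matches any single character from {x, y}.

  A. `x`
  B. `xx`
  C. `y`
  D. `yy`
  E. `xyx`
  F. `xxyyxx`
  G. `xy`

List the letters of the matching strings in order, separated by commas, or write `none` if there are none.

A → match
B → no match
C → match
D → no match
E → no match
F → no match
G → no match

A, C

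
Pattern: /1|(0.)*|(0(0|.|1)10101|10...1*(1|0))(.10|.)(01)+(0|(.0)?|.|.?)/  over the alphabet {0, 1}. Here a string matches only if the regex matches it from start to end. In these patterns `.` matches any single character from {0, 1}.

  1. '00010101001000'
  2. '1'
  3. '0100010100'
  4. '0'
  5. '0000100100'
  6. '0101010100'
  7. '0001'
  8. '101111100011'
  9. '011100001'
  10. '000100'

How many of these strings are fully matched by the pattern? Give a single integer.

6

1 → no match
2 → match
3 → match
4 → no match
5 → no match
6 → match
7 → match
8 → match
9 → no match
10 → match
Total matched: 6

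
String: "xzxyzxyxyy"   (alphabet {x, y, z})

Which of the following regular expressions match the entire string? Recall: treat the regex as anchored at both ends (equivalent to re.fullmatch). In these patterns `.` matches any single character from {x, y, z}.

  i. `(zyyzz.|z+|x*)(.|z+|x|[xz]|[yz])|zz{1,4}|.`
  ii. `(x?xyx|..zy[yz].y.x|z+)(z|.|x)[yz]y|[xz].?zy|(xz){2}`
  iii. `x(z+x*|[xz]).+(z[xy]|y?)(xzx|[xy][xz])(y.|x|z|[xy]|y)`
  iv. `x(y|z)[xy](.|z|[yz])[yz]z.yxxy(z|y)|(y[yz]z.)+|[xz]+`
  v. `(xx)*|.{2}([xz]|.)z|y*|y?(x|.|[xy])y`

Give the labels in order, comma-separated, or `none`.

i → no match
ii → no match
iii → match
iv → no match
v → no match

iii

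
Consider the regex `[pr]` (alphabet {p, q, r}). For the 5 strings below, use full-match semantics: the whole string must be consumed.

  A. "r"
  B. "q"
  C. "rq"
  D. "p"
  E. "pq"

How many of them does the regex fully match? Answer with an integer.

A → match
B → no match
C → no match
D → match
E → no match
Total matched: 2

2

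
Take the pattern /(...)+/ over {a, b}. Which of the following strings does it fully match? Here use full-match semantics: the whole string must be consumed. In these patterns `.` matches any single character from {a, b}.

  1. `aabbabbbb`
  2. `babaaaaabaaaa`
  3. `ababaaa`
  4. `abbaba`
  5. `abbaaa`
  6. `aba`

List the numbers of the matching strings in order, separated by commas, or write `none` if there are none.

1 → match
2 → no match
3 → no match
4 → match
5 → match
6 → match

1, 4, 5, 6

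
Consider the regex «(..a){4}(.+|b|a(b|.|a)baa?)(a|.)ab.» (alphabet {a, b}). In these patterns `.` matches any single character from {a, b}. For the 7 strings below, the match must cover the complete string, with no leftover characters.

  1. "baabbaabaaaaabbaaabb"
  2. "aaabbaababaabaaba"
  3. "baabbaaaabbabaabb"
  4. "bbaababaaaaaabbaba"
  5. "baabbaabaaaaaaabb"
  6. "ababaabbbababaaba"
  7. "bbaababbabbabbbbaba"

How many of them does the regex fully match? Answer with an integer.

1 → match
2 → match
3 → match
4 → match
5 → match
6 → no match
7 → match
Total matched: 6

6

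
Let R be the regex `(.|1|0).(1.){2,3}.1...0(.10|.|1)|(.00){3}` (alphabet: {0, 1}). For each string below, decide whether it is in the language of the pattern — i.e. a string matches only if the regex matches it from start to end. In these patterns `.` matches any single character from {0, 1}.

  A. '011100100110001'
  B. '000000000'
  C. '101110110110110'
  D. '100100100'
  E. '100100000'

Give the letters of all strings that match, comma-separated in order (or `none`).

A → no match
B → match
C → match
D → match
E → match

B, C, D, E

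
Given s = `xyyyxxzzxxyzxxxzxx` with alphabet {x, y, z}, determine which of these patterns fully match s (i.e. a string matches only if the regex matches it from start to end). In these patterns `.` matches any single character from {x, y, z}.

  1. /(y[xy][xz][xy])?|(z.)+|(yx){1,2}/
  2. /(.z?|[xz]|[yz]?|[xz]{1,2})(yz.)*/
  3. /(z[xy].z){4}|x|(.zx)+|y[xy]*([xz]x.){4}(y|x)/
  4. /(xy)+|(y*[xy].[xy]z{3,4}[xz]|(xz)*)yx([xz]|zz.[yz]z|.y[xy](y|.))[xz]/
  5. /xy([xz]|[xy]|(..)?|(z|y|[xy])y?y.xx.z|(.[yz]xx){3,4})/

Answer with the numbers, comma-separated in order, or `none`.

1 → no match
2 → no match
3 → no match
4 → no match
5 → match

5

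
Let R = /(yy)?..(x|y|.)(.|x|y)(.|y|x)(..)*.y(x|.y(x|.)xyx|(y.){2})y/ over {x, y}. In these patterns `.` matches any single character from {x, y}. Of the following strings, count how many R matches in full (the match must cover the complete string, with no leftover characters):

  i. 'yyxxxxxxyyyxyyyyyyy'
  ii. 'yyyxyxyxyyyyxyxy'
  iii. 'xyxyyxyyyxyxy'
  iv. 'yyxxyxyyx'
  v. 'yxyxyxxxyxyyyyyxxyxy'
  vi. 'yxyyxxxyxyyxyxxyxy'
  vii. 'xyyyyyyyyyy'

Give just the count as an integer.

4

i → no match
ii → match
iii → match
iv. 'yyxxyxyyx' → no match — must end with 'y'
v → match
vi → match
vii. 'xyyyyyyyyyy' → no match
Total matched: 4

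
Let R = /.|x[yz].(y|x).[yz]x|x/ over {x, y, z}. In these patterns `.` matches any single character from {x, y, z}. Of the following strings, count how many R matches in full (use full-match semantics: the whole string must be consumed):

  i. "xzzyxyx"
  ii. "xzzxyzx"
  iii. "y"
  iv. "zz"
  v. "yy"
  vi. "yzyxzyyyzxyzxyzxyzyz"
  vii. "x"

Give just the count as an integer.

4

i → match
ii → match
iii → match
iv → no match
v → no match
vi → no match
vii → match
Total matched: 4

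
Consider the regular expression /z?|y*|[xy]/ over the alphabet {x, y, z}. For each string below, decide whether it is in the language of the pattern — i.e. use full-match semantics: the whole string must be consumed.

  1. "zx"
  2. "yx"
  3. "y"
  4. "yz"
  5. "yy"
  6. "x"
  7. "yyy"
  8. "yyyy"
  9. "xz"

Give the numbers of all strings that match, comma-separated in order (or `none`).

3, 5, 6, 7, 8

1 → no match
2 → no match
3 → match
4 → no match
5 → match
6 → match
7 → match
8 → match
9 → no match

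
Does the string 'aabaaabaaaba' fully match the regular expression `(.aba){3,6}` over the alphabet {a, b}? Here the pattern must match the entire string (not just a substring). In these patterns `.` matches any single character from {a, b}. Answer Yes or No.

Yes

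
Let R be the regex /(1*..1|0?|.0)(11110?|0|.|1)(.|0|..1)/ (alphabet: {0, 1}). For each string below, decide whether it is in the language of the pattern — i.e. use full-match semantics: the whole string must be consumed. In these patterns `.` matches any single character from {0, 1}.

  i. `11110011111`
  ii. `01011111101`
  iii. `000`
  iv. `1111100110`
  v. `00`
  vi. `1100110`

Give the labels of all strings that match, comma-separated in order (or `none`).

i. `11110011111` → match
ii. `01011111101` → no match
iii. `000` → match
iv. `1111100110` → match
v. `00` → match
vi. `1100110` → match

i, iii, iv, v, vi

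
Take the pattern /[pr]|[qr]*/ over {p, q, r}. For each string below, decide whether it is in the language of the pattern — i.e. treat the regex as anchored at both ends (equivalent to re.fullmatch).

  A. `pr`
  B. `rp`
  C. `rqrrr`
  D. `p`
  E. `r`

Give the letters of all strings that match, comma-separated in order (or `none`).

A → no match
B → no match
C → match
D → match
E → match

C, D, E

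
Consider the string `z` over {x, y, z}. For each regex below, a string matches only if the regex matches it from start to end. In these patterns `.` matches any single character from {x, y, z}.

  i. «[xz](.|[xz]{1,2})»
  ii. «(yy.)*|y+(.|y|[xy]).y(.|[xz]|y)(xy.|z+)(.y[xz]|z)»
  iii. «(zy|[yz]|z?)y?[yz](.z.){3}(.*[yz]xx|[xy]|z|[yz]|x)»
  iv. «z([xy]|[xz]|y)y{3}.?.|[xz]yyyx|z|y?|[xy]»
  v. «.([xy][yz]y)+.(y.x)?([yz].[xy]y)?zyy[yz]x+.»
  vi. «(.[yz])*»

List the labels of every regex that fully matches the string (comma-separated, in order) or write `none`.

iv

i → no match
ii → no match
iii → no match
iv → match
v → no match
vi → no match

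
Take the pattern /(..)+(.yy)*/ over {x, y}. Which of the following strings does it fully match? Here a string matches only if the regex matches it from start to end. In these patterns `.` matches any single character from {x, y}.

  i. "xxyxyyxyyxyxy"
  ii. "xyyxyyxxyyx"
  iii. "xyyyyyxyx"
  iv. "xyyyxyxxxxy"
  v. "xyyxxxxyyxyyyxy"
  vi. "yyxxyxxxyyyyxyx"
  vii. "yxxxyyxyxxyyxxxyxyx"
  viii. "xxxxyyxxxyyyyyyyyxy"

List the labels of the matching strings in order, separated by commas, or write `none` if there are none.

i → no match
ii → no match
iii → no match
iv → no match
v → no match
vi → no match
vii → no match
viii → no match

none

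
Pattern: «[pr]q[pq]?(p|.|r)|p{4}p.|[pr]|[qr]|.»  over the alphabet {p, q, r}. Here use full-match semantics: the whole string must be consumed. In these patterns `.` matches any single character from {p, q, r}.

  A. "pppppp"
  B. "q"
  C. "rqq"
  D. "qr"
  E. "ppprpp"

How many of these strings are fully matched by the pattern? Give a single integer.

A → match
B → match
C → match
D → no match
E → no match
Total matched: 3

3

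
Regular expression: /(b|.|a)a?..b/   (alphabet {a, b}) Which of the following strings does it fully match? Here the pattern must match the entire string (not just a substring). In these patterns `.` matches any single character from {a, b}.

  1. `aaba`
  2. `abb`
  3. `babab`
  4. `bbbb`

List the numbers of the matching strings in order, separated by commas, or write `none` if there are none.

1 → no match — must end with `b`
2 → no match
3 → match
4 → match

3, 4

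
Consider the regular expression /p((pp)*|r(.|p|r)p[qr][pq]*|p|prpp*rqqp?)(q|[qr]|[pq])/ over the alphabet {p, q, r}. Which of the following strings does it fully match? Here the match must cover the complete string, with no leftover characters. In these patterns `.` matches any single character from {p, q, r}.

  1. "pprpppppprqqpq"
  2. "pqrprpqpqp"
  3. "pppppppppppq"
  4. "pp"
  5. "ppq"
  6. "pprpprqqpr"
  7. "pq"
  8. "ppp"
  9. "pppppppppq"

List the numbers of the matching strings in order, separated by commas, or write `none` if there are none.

1 → match
2 → no match
3 → match
4 → match
5 → match
6 → match
7 → match
8 → match
9 → match

1, 3, 4, 5, 6, 7, 8, 9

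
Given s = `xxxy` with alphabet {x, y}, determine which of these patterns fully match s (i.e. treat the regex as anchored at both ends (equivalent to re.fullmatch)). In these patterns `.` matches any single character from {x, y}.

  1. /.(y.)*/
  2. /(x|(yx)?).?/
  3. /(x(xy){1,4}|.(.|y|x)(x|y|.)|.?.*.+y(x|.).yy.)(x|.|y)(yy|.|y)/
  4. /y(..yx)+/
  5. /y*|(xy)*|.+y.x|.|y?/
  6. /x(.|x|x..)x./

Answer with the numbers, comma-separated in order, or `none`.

6

1 → no match
2 → no match
3 → no match
4 → no match — must start with `y`
5 → no match
6 → match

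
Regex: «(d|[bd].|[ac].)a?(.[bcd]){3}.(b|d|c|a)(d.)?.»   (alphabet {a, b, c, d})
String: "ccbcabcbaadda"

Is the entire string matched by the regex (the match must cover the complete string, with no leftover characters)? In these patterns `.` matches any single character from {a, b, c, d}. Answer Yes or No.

Yes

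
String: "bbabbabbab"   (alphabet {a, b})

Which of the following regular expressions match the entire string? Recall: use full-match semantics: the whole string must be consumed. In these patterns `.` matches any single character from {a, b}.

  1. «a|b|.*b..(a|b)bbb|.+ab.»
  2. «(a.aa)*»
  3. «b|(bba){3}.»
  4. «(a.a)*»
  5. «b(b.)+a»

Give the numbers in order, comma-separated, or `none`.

1 → no match
2 → no match
3 → match
4 → no match
5 → no match — must end with "a"

3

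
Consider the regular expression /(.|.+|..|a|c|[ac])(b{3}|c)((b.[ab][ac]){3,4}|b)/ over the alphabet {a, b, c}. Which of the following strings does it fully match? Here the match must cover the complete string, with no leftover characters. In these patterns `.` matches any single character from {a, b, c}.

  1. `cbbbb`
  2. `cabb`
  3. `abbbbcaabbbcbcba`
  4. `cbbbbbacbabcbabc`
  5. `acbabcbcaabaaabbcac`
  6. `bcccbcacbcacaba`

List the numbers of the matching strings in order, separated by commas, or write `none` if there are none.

1, 3, 4

1 → match
2 → no match
3 → match
4 → match
5 → no match
6 → no match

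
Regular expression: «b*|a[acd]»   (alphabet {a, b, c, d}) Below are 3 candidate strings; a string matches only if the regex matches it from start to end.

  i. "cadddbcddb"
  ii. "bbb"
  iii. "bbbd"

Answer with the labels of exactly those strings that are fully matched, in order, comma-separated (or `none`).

ii

i → no match
ii → match
iii → no match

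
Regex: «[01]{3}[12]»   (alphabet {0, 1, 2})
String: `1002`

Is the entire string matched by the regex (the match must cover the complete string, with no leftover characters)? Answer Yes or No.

Yes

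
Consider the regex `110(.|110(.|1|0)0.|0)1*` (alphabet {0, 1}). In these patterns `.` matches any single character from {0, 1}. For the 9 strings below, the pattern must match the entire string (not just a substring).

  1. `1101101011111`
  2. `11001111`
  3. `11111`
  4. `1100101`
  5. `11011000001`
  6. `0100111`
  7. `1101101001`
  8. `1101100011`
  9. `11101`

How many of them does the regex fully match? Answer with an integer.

4

1 → match
2. `11001111` → match
3. `11111` → no match — must start with `110`
4. `1100101` → no match
5. `11011000001` → no match
6. `0100111` → no match — must start with `110`
7. `1101101001` → match
8. `1101100011` → match
9. `11101` → no match — must start with `110`
Total matched: 4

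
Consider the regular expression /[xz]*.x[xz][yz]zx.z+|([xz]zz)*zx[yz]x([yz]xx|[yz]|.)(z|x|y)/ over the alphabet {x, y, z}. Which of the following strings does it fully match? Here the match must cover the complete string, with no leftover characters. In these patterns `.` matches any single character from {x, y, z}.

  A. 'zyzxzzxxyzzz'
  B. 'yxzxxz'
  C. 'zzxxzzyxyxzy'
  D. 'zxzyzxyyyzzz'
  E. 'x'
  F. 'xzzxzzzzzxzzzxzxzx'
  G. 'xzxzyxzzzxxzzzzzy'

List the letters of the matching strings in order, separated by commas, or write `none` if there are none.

A → no match
B → no match
C → no match
D → no match
E → no match
F → match
G → no match

F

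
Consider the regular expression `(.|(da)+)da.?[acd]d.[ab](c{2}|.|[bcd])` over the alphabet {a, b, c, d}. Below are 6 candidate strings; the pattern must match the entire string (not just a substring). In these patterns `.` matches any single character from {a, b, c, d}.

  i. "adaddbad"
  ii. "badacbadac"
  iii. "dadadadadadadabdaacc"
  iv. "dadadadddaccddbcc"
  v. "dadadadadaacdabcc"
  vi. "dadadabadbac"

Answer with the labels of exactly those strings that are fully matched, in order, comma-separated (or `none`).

i, v, vi

i. "adaddbad" → match
ii. "badacbadac" → no match
iii → no match
iv → no match
v → match
vi. "dadadabadbac" → match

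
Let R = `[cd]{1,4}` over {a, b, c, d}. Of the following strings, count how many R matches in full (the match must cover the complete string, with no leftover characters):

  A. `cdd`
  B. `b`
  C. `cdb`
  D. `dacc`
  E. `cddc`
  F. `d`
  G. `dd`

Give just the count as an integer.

4

A → match
B → no match
C → no match
D → no match
E → match
F → match
G → match
Total matched: 4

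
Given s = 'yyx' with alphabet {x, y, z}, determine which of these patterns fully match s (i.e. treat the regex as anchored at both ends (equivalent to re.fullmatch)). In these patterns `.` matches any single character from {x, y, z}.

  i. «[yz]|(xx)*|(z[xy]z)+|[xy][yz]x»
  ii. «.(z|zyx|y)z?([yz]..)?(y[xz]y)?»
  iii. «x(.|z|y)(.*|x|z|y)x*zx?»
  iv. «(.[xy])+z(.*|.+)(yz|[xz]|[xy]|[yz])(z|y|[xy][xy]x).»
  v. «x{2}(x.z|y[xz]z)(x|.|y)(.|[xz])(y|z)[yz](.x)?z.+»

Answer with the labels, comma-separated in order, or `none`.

i → match
ii → no match
iii → no match — must start with 'x'
iv → no match
v → no match — must start with 'x'

i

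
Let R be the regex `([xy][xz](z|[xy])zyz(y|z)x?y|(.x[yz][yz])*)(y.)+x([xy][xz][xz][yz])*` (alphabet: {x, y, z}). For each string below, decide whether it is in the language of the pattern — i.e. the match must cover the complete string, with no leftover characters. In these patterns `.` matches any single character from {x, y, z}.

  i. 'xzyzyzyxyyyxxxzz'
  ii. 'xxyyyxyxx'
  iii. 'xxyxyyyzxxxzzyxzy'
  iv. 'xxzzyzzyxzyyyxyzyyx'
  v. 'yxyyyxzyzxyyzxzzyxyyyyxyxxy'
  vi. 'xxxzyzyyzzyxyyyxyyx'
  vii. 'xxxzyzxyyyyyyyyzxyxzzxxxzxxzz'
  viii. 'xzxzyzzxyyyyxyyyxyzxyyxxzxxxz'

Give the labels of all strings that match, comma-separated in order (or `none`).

i, ii, v

i → match
ii. 'xxyyyxyxx' → match
iii → no match
iv → no match
v → match
vi → no match
vii → no match
viii → no match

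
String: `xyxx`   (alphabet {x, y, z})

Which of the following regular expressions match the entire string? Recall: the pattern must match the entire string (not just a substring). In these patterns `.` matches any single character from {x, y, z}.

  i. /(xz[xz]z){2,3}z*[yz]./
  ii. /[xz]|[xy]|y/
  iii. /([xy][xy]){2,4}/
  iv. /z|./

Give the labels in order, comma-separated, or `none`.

iii

i → no match — must start with `xz`
ii → no match
iii → match
iv → no match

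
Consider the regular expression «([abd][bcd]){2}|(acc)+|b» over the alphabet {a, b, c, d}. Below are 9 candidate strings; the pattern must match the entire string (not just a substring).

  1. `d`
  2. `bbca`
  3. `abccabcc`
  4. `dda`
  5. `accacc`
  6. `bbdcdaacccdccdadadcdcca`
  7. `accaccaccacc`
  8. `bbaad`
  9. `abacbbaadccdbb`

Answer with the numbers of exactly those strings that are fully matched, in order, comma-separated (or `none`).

1 → no match
2 → no match
3 → no match
4 → no match
5 → match
6 → no match
7 → match
8 → no match
9 → no match

5, 7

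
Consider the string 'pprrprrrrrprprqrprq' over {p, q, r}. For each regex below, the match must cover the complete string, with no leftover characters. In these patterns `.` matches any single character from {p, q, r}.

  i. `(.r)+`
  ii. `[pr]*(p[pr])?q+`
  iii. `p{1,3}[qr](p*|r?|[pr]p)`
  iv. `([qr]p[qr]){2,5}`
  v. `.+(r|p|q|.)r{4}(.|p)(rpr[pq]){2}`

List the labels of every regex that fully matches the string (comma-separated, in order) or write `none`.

i → no match — must end with 'r'
ii → no match
iii → no match
iv → no match
v → match

v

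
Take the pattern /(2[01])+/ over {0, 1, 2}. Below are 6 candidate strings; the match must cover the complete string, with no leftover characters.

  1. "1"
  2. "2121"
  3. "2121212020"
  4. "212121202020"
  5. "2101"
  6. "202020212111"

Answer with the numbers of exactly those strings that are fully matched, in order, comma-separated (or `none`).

1 → no match — must start with "2"
2 → match
3 → match
4 → match
5 → no match
6 → no match

2, 3, 4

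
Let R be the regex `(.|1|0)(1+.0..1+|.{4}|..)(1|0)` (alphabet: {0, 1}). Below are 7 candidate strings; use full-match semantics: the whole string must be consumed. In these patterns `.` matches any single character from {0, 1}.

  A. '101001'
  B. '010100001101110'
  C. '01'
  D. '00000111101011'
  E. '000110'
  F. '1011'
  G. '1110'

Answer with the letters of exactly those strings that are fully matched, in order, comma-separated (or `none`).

A, E, F, G

A. '101001' → match
B → no match
C. '01' → no match
D → no match
E. '000110' → match
F. '1011' → match
G. '1110' → match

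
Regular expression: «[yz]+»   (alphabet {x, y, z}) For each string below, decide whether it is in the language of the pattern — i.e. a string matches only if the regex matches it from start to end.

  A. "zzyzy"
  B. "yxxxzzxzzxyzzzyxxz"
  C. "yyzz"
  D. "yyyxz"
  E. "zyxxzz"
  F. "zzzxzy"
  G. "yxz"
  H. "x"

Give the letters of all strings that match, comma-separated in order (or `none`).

A → match
B → no match
C → match
D → no match
E → no match
F → no match
G → no match
H → no match

A, C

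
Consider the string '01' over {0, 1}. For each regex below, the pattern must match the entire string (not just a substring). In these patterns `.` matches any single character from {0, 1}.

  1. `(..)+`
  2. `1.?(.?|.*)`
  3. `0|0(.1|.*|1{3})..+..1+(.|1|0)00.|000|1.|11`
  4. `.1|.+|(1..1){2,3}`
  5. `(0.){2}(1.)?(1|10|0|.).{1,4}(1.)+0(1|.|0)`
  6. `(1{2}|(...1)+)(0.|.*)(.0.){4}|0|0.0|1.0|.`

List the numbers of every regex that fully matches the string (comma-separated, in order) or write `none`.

1 → match
2 → no match — must start with '1'
3 → no match
4 → match
5 → no match
6 → no match

1, 4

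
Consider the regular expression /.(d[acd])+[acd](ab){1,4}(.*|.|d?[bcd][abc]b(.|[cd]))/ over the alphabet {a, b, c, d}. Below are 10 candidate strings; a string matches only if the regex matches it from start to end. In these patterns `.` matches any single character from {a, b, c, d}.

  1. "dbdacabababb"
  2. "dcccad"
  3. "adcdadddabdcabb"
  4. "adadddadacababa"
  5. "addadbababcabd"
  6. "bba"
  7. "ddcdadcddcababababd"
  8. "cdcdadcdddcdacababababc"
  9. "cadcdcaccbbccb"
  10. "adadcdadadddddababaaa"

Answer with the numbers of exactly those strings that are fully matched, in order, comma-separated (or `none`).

1. "dbdacabababb" → no match
2. "dcccad" → no match
3 → match
4 → match
5 → no match
6. "bba" → no match
7 → match
8 → match
9 → no match
10 → match

3, 4, 7, 8, 10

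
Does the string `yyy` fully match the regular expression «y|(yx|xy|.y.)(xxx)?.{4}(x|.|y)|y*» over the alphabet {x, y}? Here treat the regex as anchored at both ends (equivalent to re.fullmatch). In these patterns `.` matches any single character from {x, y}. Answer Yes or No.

Yes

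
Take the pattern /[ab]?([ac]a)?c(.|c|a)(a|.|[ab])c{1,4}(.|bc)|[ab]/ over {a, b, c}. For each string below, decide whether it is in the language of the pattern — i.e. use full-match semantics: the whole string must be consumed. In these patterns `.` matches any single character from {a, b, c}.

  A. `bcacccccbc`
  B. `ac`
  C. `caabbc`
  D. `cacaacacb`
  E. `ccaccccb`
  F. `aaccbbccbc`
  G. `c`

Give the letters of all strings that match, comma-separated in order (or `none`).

A. `bcacccccbc` → match
B. `ac` → no match
C. `caabbc` → no match
D. `cacaacacb` → no match
E. `ccaccccb` → match
F. `aaccbbccbc` → no match
G. `c` → no match

A, E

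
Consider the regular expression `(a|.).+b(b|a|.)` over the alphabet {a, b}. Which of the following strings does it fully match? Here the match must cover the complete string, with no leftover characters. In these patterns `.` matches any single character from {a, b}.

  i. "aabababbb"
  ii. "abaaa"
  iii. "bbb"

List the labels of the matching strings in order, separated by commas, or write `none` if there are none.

i

i → match
ii → no match
iii → no match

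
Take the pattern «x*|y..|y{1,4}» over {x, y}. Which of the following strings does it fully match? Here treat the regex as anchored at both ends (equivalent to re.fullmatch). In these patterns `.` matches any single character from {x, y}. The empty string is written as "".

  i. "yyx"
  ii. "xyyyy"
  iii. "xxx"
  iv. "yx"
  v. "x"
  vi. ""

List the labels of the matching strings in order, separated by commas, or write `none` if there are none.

i, iii, v, vi

i → match
ii → no match
iii → match
iv → no match
v → match
vi → match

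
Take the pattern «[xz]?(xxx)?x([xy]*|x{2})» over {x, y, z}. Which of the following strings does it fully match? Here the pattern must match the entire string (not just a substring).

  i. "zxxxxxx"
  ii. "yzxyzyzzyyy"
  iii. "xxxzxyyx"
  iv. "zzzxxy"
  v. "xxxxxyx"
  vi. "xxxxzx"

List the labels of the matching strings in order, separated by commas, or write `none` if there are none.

i → match
ii → no match
iii → no match
iv → no match
v → match
vi → no match

i, v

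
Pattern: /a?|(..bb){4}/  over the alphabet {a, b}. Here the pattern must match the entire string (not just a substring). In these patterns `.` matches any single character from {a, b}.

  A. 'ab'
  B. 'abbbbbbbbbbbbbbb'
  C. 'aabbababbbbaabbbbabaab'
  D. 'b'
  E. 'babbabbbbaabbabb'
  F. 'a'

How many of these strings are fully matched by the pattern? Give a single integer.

2

A → no match
B → match
C → no match
D → no match
E → no match
F → match
Total matched: 2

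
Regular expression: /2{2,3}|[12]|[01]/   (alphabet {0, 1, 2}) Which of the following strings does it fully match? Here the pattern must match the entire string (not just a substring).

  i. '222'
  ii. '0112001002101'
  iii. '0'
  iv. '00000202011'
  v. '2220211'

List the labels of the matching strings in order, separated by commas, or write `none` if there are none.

i, iii

i. '222' → match
ii → no match
iii. '0' → match
iv. '00000202011' → no match
v. '2220211' → no match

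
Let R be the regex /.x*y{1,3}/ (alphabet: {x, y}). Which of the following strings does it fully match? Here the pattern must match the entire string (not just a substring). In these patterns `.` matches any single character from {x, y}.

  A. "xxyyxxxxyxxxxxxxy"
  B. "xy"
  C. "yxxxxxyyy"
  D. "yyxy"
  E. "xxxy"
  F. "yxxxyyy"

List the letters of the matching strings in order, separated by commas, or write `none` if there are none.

A → no match
B → match
C → match
D → no match
E → match
F → match

B, C, E, F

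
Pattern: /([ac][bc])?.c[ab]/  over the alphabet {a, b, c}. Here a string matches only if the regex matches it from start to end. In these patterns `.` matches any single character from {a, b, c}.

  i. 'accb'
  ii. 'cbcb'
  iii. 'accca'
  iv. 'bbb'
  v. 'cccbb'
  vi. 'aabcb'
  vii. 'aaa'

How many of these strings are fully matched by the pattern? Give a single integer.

1

i. 'accb' → no match
ii. 'cbcb' → no match
iii. 'accca' → match
iv. 'bbb' → no match
v. 'cccbb' → no match
vi. 'aabcb' → no match
vii. 'aaa' → no match
Total matched: 1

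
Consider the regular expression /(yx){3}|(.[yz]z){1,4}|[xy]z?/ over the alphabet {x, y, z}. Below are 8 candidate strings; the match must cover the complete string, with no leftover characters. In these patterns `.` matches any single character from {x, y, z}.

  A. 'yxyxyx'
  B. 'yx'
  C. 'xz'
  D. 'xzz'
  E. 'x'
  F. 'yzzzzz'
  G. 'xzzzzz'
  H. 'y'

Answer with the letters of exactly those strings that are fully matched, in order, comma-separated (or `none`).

A. 'yxyxyx' → match
B. 'yx' → no match
C. 'xz' → match
D. 'xzz' → match
E. 'x' → match
F. 'yzzzzz' → match
G. 'xzzzzz' → match
H. 'y' → match

A, C, D, E, F, G, H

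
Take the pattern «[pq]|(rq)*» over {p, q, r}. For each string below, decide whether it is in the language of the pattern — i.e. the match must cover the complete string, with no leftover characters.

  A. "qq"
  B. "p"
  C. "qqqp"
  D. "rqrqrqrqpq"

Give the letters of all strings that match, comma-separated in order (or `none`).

B

A → no match
B → match
C → no match
D → no match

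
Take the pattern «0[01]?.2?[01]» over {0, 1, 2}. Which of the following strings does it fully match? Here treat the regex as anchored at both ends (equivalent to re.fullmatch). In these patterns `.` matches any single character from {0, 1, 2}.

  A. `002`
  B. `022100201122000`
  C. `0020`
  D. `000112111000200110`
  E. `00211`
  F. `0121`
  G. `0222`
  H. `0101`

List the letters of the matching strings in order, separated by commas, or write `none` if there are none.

C, F, H

A → no match
B → no match
C → match
D → no match
E → no match
F → match
G → no match
H → match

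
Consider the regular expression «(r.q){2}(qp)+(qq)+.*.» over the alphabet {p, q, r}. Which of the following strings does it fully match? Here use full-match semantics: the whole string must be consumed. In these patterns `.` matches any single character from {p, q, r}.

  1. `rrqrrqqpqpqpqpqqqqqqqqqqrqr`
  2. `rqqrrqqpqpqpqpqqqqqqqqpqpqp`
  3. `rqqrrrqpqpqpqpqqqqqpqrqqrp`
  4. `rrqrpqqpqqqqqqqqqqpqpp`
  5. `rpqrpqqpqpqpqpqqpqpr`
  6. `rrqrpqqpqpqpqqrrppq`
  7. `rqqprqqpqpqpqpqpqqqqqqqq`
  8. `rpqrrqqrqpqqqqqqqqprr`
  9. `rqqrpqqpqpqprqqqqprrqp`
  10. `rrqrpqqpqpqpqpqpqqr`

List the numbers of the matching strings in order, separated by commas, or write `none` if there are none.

1, 2, 4, 5, 6, 10

1 → match
2 → match
3 → no match
4 → match
5 → match
6 → match
7 → no match
8 → no match
9 → no match
10 → match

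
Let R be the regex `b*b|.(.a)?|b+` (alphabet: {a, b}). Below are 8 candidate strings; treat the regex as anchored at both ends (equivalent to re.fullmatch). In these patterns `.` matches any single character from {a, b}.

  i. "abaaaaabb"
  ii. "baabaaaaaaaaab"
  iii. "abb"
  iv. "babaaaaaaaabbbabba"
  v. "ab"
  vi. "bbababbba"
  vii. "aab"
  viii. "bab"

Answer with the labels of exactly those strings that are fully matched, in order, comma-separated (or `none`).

none

i → no match
ii → no match
iii → no match
iv → no match
v → no match
vi → no match
vii → no match
viii → no match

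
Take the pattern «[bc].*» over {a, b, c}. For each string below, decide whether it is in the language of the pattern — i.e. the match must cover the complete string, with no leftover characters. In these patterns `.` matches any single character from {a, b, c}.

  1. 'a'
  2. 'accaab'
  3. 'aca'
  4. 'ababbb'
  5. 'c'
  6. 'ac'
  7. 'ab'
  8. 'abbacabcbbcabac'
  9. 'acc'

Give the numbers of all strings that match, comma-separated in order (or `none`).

1. 'a' → no match
2. 'accaab' → no match
3. 'aca' → no match
4. 'ababbb' → no match
5. 'c' → match
6. 'ac' → no match
7. 'ab' → no match
8 → no match
9. 'acc' → no match

5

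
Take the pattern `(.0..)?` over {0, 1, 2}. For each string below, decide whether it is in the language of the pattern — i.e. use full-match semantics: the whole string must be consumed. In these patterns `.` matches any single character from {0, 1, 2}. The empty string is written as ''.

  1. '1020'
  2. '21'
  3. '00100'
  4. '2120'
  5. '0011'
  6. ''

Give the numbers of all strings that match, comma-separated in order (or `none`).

1, 5, 6

1 → match
2 → no match
3 → no match
4 → no match
5 → match
6 → match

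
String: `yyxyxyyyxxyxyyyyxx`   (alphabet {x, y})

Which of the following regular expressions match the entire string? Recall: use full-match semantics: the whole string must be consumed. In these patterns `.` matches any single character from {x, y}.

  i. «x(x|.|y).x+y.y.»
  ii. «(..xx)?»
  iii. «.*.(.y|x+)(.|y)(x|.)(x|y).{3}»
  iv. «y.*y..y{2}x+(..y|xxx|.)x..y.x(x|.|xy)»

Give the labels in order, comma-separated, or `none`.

i → no match — must start with `x`
ii → no match
iii → match
iv → match

iii, iv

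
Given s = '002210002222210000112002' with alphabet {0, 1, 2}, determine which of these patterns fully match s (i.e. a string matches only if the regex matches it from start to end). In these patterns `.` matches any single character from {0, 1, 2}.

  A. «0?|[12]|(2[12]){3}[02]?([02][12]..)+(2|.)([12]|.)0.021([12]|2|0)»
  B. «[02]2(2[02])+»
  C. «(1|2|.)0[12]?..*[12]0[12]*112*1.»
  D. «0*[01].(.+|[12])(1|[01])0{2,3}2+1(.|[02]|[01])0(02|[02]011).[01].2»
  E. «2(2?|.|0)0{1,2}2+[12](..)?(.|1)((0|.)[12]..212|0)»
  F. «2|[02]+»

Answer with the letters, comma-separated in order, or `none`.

D

A → no match
B → no match
C → no match
D → match
E → no match — must start with '2'
F → no match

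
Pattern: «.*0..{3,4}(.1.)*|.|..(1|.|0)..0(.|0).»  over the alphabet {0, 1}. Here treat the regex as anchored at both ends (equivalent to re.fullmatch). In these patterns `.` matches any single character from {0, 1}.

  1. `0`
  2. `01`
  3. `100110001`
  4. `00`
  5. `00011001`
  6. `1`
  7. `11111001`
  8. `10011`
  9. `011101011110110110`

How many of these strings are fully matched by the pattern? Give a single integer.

1 → match
2 → no match
3 → no match
4 → no match
5 → match
6 → match
7 → match
8 → no match
9 → match
Total matched: 5

5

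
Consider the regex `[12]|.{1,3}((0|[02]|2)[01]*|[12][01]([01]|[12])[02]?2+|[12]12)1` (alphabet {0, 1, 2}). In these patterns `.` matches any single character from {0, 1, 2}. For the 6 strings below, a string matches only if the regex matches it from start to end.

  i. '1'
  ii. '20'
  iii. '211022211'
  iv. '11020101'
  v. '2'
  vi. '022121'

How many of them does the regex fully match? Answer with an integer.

4

i → match
ii → no match
iii → no match
iv → match
v → match
vi → match
Total matched: 4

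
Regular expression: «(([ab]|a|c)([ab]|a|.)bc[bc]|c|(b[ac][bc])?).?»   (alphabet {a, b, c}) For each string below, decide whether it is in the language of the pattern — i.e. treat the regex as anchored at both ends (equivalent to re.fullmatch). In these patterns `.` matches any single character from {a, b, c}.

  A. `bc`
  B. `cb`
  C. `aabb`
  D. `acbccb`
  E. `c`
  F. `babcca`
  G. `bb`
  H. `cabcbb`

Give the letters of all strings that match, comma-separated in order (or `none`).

B, D, E, F, H

A → no match
B → match
C → no match
D → match
E → match
F → match
G → no match
H → match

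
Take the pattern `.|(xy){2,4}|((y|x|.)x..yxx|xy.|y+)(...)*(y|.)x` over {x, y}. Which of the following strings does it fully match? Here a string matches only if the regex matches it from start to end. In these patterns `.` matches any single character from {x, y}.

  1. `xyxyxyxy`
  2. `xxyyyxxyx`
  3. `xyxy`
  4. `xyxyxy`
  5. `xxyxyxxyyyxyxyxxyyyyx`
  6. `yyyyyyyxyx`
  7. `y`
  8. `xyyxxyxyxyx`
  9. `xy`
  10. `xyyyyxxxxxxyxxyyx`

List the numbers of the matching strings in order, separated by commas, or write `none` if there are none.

1. `xyxyxyxy` → match
2. `xxyyyxxyx` → match
3. `xyxy` → match
4. `xyxyxy` → match
5 → match
6. `yyyyyyyxyx` → match
7. `y` → match
8. `xyyxxyxyxyx` → match
9. `xy` → no match
10 → match

1, 2, 3, 4, 5, 6, 7, 8, 10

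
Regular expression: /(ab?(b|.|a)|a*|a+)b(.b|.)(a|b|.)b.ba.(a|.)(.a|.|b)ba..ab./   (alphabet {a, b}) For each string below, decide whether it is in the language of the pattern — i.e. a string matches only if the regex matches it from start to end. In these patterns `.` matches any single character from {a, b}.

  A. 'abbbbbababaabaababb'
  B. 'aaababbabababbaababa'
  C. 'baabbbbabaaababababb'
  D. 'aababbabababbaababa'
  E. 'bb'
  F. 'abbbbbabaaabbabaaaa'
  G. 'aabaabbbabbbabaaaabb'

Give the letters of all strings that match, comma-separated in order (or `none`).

A, B, D, G

A → match
B → match
C → no match
D → match
E → no match
F → no match
G → match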